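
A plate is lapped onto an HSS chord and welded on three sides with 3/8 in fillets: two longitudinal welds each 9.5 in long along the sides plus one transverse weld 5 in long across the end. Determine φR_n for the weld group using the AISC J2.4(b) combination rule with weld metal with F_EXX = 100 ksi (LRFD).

φR_n ≈ 286 kips

t_e = 0.707 × 0.375 = 0.2651 in.
R_nwl = 0.6 × 100 × 0.2651 × 19 = 302.2 kips (longitudinal, 2 welds).
R_nwt = 0.6 × 100 × 0.2651 × 5 = 79.54 kips (transverse, base value).
(i) R_nwl + R_nwt = 381.8 kips; (ii) 0.85 R_nwl + 1.5 R_nwt = 376.2 kips.
R_n = max = 381.8 kips [governs: (i)]; φR_n = 286.3 kips.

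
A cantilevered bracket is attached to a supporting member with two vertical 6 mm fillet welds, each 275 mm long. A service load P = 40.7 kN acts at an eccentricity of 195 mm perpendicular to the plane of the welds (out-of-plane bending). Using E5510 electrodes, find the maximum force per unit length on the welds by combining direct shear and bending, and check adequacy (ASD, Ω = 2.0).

E55XX → F_EXX = 550 MPa.
L_w = 2 × 275 = 550 mm; section modulus (unit throat) S = 2 × L²/6 = 25210 mm².
Direct shear f_v = P/L_w = 40.7×10³/550 = 74 N/mm.
Moment M = P × e = 40.7×10³ × 195 = 7936500 N·mm; bending f_b = M/S = 314.8 N/mm.
f_max = √(f_v² + f_b²) = √(74² + 314.8²) = 323.4 N/mm.
r_n/Ω = (1/2.0) × 0.6 × 550 × (0.707 × 6) = 699.9 N/mm → adequate.

f_max ≈ 323 N/mm; adequate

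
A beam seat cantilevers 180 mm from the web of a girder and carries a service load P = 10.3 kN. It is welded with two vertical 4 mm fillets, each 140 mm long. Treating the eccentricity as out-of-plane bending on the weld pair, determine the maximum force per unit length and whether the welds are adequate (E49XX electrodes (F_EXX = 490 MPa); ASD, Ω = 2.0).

L_w = 2 × 140 = 280 mm; section modulus (unit throat) S = 2 × L²/6 = 6533 mm².
Direct shear f_v = P/L_w = 10.3×10³/280 = 36.79 N/mm.
Moment M = P × e = 10.3×10³ × 180 = 1854000 N·mm; bending f_b = M/S = 283.8 N/mm.
f_max = √(f_v² + f_b²) = √(36.79² + 283.8²) = 286.1 N/mm.
r_n/Ω = (1/2.0) × 0.6 × 490 × (0.707 × 4) = 415.7 N/mm → adequate.

f_max ≈ 286 N/mm; adequate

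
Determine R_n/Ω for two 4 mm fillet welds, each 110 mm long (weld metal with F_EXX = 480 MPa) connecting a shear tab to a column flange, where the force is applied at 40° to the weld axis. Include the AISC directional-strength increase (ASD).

t_e = 0.707 × 4 = 2.828 mm; A_we = 2.828 × 220 = 622.2 mm².
Directional factor: 1.0 + 0.5 sin^1.5(40°) = 1.258.
F_nw = 0.6 × 480 × 1.258 = 362.2 MPa.
R_n/Ω = (362.2 × 622.2) / 2.0 × 10⁻³ = 112.7 kN.

R_n/Ω ≈ 113 kN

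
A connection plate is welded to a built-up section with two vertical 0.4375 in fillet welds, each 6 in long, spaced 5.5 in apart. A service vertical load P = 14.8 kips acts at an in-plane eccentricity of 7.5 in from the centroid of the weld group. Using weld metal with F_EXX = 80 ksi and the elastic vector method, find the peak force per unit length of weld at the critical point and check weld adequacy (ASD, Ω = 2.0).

f_max ≈ 4.49 kip/in; adequate

Total weld length L_w = 12 in. Treat welds as unit-width lines.
Polar moment about centroid: J = 2[d³/12 + d(b/2)²] = 2[6³/12 + 6×2.75²] = 126.8 in³.
Direct shear f_v = P/L_w = 14.8 / 12 = 1.233 kip/in (vertical).
Torsion M = P·e = 14.8 × 7.5 = 111 kip·in.
Critical point at (x, y) = (2.75, 3) from centroid. f_tx = M·y/J = 2.627 kip/in; f_ty = M·x/J = 2.408 kip/in.
Resultant f_max = √[f_tx² + (f_v + f_ty)²] = √[2.627² + (1.233 + 2.408)²] = 4.49 kip/in.
Capacity per unit length: r_n/Ω = (1/2.0) × 0.6 × 80 × (0.707 × 0.4375) = 7.423 kip/in.
4.49 ≤ 7.423 → adequate.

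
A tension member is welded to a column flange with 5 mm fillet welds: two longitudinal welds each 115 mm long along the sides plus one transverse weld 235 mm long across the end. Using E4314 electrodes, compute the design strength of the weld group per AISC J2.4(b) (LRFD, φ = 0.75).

E43XX → F_EXX = 430 MPa.
t_e = 0.707 × 5 = 3.535 mm.
R_nwl = 0.6 × 430 × 3.535 × 230 × 10⁻³ = 209.8 kN (longitudinal, 2 welds).
R_nwt = 0.6 × 430 × 3.535 × 235 × 10⁻³ = 214.3 kN (transverse, base value).
(i) R_nwl + R_nwt = 424.1 kN; (ii) 0.85 R_nwl + 1.5 R_nwt = 499.8 kN.
R_n = max = 499.8 kN [governs: (ii)]; φR_n = 374.8 kN.

φR_n ≈ 375 kN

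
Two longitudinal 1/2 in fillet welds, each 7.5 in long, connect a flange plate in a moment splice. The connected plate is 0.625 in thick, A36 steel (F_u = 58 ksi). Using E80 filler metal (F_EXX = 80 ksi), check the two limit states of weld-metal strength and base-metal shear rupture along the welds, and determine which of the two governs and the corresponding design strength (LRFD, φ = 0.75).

t_e = 0.707 × 0.5 = 0.3535 in; L = 15 in.
Weld metal: φR_n = 0.75 × 0.6 × 80 × 0.3535 × 15 = 190.9 kip.
Base metal (shear rupture): φR_n = 0.75 × 0.6 × 58 × 0.625 × 15 = 244.7 kip.
Governing: weld metal.

φR_n ≈ 191 kip (weld metal governs)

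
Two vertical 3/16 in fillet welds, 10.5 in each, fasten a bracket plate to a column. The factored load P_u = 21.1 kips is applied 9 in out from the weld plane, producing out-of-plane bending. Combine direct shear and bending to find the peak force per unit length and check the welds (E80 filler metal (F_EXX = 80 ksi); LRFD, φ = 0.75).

L_w = 2 × 10.5 = 21 in; section modulus (unit throat) S = 2 × L²/6 = 36.75 in².
Direct shear f_v = P/L_w = 21.1/21 = 1.005 kip/in.
Moment M = P × e = 21.1 × 9 = 189.9 kip·in; bending f_b = M/S = 5.167 kip/in.
f_max = √(f_v² + f_b²) = √(1.005² + 5.167²) = 5.264 kip/in.
φr_n = 0.75 × 0.6 × 80 × (0.707 × 0.1875) = 4.772 kip/in → NOT adequate.

f_max ≈ 5.26 kip/in; NOT adequate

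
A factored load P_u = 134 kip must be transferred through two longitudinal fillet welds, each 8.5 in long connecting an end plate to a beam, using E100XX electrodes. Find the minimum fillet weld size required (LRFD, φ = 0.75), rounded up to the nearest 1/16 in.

w = 1/4 in

E100XX → F_EXX = 100 ksi.
Total weld length L = 17 in.
Required throat t_e = P_u / (φ × 0.6 F_EXX × L) = 134 / (0.75 × 0.6 × 100 × 17) = 0.1752 in.
Required leg w = t_e / 0.707 = 0.2478 in → use 1/4 in.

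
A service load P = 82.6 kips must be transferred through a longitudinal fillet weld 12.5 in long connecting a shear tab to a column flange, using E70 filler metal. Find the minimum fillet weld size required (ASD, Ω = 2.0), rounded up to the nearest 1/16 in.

w = 1/2 in

E70XX → F_EXX = 70 ksi.
Total weld length L = 12.5 in.
Required throat t_e = P × Ω / (0.6 F_EXX × L) = 82.6 × 2.0 / (0.6 × 70 × 12.5) = 0.3147 in.
Required leg w = t_e / 0.707 = 0.4451 in → use 1/2 in.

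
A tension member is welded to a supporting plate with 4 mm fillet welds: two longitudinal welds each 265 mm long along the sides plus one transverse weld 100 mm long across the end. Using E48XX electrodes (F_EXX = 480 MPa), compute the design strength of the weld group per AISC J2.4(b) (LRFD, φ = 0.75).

t_e = 0.707 × 4 = 2.828 mm.
R_nwl = 0.6 × 480 × 2.828 × 530 × 10⁻³ = 431.7 kN (longitudinal, 2 welds).
R_nwt = 0.6 × 480 × 2.828 × 100 × 10⁻³ = 81.45 kN (transverse, base value).
(i) R_nwl + R_nwt = 513.1 kN; (ii) 0.85 R_nwl + 1.5 R_nwt = 489.1 kN.
R_n = max = 513.1 kN [governs: (i)]; φR_n = 384.8 kN.

φR_n ≈ 385 kN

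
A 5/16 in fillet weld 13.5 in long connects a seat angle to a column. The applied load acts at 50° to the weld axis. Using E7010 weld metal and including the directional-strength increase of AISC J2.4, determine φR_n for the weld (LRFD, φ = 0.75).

E70XX → F_EXX = 70 ksi.
t_e = 0.707 × 0.3125 = 0.2209 in; A_we = 0.2209 × 13.5 = 2.983 in².
Directional factor: 1.0 + 0.5 sin^1.5(50°) = 1.335.
F_nw = 0.6 × 70 × 1.335 = 56.08 ksi.
φR_n = 0.75 × 56.08 × 2.983 = 125.5 kips.

φR_n ≈ 125 kips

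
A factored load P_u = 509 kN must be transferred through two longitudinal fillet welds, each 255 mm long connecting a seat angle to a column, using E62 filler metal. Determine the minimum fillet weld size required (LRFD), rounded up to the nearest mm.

w = 6 mm

E62XX → F_EXX = 620 MPa.
Total weld length L = 510 mm.
Required throat t_e = P_u / (φ × 0.6 F_EXX × L) = 509 / (0.75 × 0.6 × 620 × 510 × 10⁻³) = 3.577 mm.
Required leg w = t_e / 0.707 = 5.06 mm → use 6 mm.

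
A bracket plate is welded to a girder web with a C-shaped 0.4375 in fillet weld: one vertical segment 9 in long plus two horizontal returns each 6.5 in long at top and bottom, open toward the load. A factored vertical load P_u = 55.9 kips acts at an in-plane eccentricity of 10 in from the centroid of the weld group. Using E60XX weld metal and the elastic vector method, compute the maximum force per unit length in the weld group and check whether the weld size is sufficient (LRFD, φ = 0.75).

f_max ≈ 10.4 kip/in; NOT adequate

E60XX → F_EXX = 60 ksi.
Total weld length L_w = 22 in. Treat welds as unit-width lines.
Centroid: x̄ = 2×6.5×3.25 / 22 = 1.92 in from the vertical weld.
Polar moment about centroid: J = I_x + I_y = [9³/12 + 2×6.5×4.5²] + [9×1.92² + 2(6.5³/12 + 6.5×1.33²)] = 425.9 in³.
Direct shear f_v = P/L_w = 55.9 / 22 = 2.541 kip/in (vertical).
Torsion M = P·e = 55.9 × 10 = 559 kip·in.
Critical point at (x, y) = (4.58, 4.5) from centroid. f_tx = M·y/J = 5.906 kip/in; f_ty = M·x/J = 6.01 kip/in.
Resultant f_max = √[f_tx² + (f_v + f_ty)²] = √[5.906² + (2.541 + 6.01)²] = 10.39 kip/in.
Capacity per unit length: φr_n = 0.75 × 0.6 × 60 × (0.707 × 0.4375) = 8.351 kip/in.
10.39 > 8.351 → NOT adequate.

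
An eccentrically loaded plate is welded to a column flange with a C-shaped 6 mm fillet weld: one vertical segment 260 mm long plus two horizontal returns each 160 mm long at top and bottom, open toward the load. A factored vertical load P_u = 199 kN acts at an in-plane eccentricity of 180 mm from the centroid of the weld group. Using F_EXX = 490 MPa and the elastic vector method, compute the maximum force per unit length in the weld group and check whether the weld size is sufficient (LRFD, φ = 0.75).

Total weld length L_w = 580 mm. Treat welds as unit-width lines.
Centroid: x̄ = 2×160×80 / 580 = 44.14 mm from the vertical weld.
Polar moment about centroid: J = I_x + I_y = [260³/12 + 2×160×130²] + [260×44.14² + 2(160³/12 + 160×35.86²)] = 8473000 mm³.
Direct shear f_v = P/L_w = 199×10³ / 580 = 343.1 N/mm (vertical).
Torsion M = P·e = 199×10³ × 180 = 35820000 N·mm.
Critical point at (x, y) = (115.9, 130) from centroid. f_tx = M·y/J = 549.6 N/mm; f_ty = M·x/J = 489.8 N/mm.
Resultant f_max = √[f_tx² + (f_v + f_ty)²] = √[549.6² + (343.1 + 489.8)²] = 997.9 N/mm.
Capacity per unit length: φr_n = 0.75 × 0.6 × 490 × (0.707 × 6) = 935.4 N/mm.
997.9 > 935.4 → NOT adequate.

f_max ≈ 998 N/mm; NOT adequate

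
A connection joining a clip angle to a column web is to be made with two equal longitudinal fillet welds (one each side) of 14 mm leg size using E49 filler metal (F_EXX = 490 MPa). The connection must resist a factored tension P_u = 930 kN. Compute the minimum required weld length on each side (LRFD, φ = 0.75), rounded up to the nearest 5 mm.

Throat t_e = 0.707 × 14 = 9.898 mm.
φr_n = 0.75 × 0.6 × 490 × 9.898 × 10⁻³ = 2.183 kN/mm.
L_req = P_u / φr_n = 930 / 2.183 = 426.1 mm total.
Per side: 426.1 / 2 = 213.1 mm.
Round up → use L = 215 mm on each side.

L = 215 mm on each side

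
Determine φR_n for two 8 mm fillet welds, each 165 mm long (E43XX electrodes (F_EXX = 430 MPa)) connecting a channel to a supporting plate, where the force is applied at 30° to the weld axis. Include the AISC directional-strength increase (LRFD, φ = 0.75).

t_e = 0.707 × 8 = 5.656 mm; A_we = 5.656 × 330 = 1866 mm².
Directional factor: 1.0 + 0.5 sin^1.5(30°) = 1.177.
F_nw = 0.6 × 430 × 1.177 = 303.6 MPa.
φR_n = 0.75 × 303.6 × 1866 × 10⁻³ = 425 kN.

φR_n ≈ 425 kN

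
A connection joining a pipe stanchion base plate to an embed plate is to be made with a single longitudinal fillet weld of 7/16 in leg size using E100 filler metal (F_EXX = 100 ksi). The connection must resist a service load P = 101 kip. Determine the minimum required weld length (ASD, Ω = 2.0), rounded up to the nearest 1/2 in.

Throat t_e = 0.707 × 0.4375 = 0.3093 in.
r_n/Ω = (0.6 × 100 × 0.3093) / 2.0 = 9.279 kip/in.
L_req = P / (r_n/Ω) = 101 / 9.279 = 10.88 in total.
Round up → use L = 11 in.

L = 11 in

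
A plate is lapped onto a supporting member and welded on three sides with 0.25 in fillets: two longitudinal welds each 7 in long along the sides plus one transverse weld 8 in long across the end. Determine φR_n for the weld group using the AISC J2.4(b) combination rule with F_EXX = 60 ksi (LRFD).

φR_n ≈ 114 kips

t_e = 0.707 × 0.25 = 0.1767 in.
R_nwl = 0.6 × 60 × 0.1767 × 14 = 89.08 kips (longitudinal, 2 welds).
R_nwt = 0.6 × 60 × 0.1767 × 8 = 50.9 kips (transverse, base value).
(i) R_nwl + R_nwt = 140 kips; (ii) 0.85 R_nwl + 1.5 R_nwt = 152.1 kips.
R_n = max = 152.1 kips [governs: (ii)]; φR_n = 114.1 kips.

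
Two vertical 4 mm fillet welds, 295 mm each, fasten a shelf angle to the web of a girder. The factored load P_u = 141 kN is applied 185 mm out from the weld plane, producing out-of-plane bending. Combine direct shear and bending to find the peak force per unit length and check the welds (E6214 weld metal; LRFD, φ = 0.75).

f_max ≈ 930 N/mm; NOT adequate

E62XX → F_EXX = 620 MPa.
L_w = 2 × 295 = 590 mm; section modulus (unit throat) S = 2 × L²/6 = 29010 mm².
Direct shear f_v = P/L_w = 141×10³/590 = 239 N/mm.
Moment M = P × e = 141×10³ × 185 = 26085000 N·mm; bending f_b = M/S = 899.2 N/mm.
f_max = √(f_v² + f_b²) = √(239² + 899.2²) = 930.4 N/mm.
φr_n = 0.75 × 0.6 × 620 × (0.707 × 4) = 789 N/mm → NOT adequate.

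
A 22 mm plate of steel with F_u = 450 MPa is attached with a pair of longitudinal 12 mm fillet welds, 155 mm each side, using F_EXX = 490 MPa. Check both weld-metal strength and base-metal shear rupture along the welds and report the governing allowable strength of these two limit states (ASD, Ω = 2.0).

t_e = 0.707 × 12 = 8.484 mm; L = 310 mm.
Weld metal: R_n/Ω = (1/2.0) × 0.6 × 490 × 8.484 × 310 × 10⁻³ = 386.6 kN.
Base metal (shear rupture): R_n/Ω = (1/2.0) × 0.6 × 450 × 22 × 310 × 10⁻³ = 920.7 kN.
Governing: weld metal.

R_n/Ω ≈ 387 kN (weld metal governs)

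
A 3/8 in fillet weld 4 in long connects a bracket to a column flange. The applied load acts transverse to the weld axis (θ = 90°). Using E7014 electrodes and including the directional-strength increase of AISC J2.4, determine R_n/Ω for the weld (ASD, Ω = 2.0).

R_n/Ω ≈ 33.4 kips

E70XX → F_EXX = 70 ksi.
t_e = 0.707 × 0.375 = 0.2651 in; A_we = 0.2651 × 4 = 1.06 in².
Directional factor: 1.0 + 0.5 sin^1.5(90°) = 1.5.
F_nw = 0.6 × 70 × 1.5 = 63 ksi.
R_n/Ω = (63 × 1.06) / 2.0 = 33.41 kips.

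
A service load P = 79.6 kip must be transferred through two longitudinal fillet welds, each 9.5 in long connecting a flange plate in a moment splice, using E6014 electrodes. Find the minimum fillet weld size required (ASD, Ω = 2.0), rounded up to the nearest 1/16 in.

E60XX → F_EXX = 60 ksi.
Total weld length L = 19 in.
Required throat t_e = P × Ω / (0.6 F_EXX × L) = 79.6 × 2.0 / (0.6 × 60 × 19) = 0.2327 in.
Required leg w = t_e / 0.707 = 0.3292 in → use 3/8 in.

w = 3/8 in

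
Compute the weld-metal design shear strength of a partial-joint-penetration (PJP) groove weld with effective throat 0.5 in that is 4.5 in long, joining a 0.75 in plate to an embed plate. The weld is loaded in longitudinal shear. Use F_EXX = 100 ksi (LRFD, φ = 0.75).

Effective throat (given) t_e = 0.5 in.
A_we = 0.5 × 4.5 = 2.25 in².
F_nw = 0.6 F_EXX = 60 ksi.
φR_n = 0.75 × 60 × 2.25 = 101.2 kip.

φR_n ≈ 101 kip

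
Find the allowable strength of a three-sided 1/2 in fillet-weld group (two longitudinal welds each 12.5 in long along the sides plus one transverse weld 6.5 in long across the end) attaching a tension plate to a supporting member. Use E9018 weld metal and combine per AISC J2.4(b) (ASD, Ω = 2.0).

E90XX → F_EXX = 90 ksi.
t_e = 0.707 × 0.5 = 0.3535 in.
R_nwl = 0.6 × 90 × 0.3535 × 25 = 477.2 kip (longitudinal, 2 welds).
R_nwt = 0.6 × 90 × 0.3535 × 6.5 = 124.1 kip (transverse, base value).
(i) R_nwl + R_nwt = 601.3 kip; (ii) 0.85 R_nwl + 1.5 R_nwt = 591.8 kip.
R_n = max = 601.3 kip [governs: (i)]; R_n/Ω = 300.7 kip.

R_n/Ω ≈ 301 kip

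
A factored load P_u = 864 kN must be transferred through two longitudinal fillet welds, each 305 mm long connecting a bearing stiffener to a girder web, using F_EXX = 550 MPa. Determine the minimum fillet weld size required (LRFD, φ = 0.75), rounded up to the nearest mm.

Total weld length L = 610 mm.
Required throat t_e = P_u / (φ × 0.6 F_EXX × L) = 864 / (0.75 × 0.6 × 550 × 610 × 10⁻³) = 5.723 mm.
Required leg w = t_e / 0.707 = 8.094 mm → use 9 mm.

w = 9 mm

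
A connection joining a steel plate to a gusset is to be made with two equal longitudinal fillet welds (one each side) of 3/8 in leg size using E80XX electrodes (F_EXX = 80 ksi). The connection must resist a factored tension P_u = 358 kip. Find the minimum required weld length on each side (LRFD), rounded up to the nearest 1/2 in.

L = 19 in on each side

Throat t_e = 0.707 × 0.375 = 0.2651 in.
φr_n = 0.75 × 0.6 × 80 × 0.2651 = 9.544 kip/in.
L_req = P_u / φr_n = 358 / 9.544 = 37.51 in total.
Per side: 37.51 / 2 = 18.75 in.
Round up → use L = 19 in on each side.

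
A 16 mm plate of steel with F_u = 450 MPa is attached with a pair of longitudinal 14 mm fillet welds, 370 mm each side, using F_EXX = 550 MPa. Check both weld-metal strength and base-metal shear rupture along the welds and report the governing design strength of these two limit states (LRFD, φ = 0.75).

t_e = 0.707 × 14 = 9.898 mm; L = 740 mm.
Weld metal: φR_n = 0.75 × 0.6 × 550 × 9.898 × 740 × 10⁻³ = 1813 kN.
Base metal (shear rupture): φR_n = 0.75 × 0.6 × 450 × 16 × 740 × 10⁻³ = 2398 kN.
Governing: weld metal.

φR_n ≈ 1810 kN (weld metal governs)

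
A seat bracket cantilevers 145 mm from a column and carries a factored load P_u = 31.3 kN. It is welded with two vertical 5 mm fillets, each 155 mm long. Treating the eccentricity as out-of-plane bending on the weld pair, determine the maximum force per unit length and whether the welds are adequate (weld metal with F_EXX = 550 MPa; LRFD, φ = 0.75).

f_max ≈ 576 N/mm; adequate

L_w = 2 × 155 = 310 mm; section modulus (unit throat) S = 2 × L²/6 = 8008 mm².
Direct shear f_v = P/L_w = 31.3×10³/310 = 101 N/mm.
Moment M = P × e = 31.3×10³ × 145 = 4538500 N·mm; bending f_b = M/S = 566.7 N/mm.
f_max = √(f_v² + f_b²) = √(101² + 566.7²) = 575.6 N/mm.
φr_n = 0.75 × 0.6 × 550 × (0.707 × 5) = 874.9 N/mm → adequate.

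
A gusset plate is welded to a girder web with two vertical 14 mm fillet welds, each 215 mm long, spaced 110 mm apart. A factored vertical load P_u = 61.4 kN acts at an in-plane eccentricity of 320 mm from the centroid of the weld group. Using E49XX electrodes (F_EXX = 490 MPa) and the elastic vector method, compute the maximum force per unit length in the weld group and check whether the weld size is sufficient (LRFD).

f_max ≈ 877 N/mm; adequate

Total weld length L_w = 430 mm. Treat welds as unit-width lines.
Polar moment about centroid: J = 2[d³/12 + d(b/2)²] = 2[215³/12 + 215×55²] = 2957000 mm³.
Direct shear f_v = P/L_w = 61.4×10³ / 430 = 142.8 N/mm (vertical).
Torsion M = P·e = 61.4×10³ × 320 = 19648000 N·mm.
Critical point at (x, y) = (55, 107.5) from centroid. f_tx = M·y/J = 714.3 N/mm; f_ty = M·x/J = 365.4 N/mm.
Resultant f_max = √[f_tx² + (f_v + f_ty)²] = √[714.3² + (142.8 + 365.4)²] = 876.6 N/mm.
Capacity per unit length: φr_n = 0.75 × 0.6 × 490 × (0.707 × 14) = 2183 N/mm.
876.6 ≤ 2183 → adequate.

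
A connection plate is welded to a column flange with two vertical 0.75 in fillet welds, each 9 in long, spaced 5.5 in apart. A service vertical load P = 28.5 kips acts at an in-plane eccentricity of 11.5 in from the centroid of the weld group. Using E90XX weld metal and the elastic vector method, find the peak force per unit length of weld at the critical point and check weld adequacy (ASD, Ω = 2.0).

E90XX → F_EXX = 90 ksi.
Total weld length L_w = 18 in. Treat welds as unit-width lines.
Polar moment about centroid: J = 2[d³/12 + d(b/2)²] = 2[9³/12 + 9×2.75²] = 257.6 in³.
Direct shear f_v = P/L_w = 28.5 / 18 = 1.583 kip/in (vertical).
Torsion M = P·e = 28.5 × 11.5 = 327.75 kip·in.
Critical point at (x, y) = (2.75, 4.5) from centroid. f_tx = M·y/J = 5.725 kip/in; f_ty = M·x/J = 3.499 kip/in.
Resultant f_max = √[f_tx² + (f_v + f_ty)²] = √[5.725² + (1.583 + 3.499)²] = 7.655 kip/in.
Capacity per unit length: r_n/Ω = (1/2.0) × 0.6 × 90 × (0.707 × 0.75) = 14.32 kip/in.
7.655 ≤ 14.32 → adequate.

f_max ≈ 7.66 kip/in; adequate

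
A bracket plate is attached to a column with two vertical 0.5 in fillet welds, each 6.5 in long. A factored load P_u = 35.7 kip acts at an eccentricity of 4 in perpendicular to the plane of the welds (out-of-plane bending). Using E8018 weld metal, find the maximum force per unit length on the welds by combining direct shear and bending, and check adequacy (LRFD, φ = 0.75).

f_max ≈ 10.5 kip/in; adequate

E80XX → F_EXX = 80 ksi.
L_w = 2 × 6.5 = 13 in; section modulus (unit throat) S = 2 × L²/6 = 14.08 in².
Direct shear f_v = P/L_w = 35.7/13 = 2.746 kip/in.
Moment M = P × e = 35.7 × 4 = 142.8 kip·in; bending f_b = M/S = 10.14 kip/in.
f_max = √(f_v² + f_b²) = √(2.746² + 10.14²) = 10.5 kip/in.
φr_n = 0.75 × 0.6 × 80 × (0.707 × 0.5) = 12.73 kip/in → adequate.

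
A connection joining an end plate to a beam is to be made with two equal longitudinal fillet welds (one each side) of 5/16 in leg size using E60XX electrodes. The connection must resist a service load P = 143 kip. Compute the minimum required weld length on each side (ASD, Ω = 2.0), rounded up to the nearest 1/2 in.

E60XX → F_EXX = 60 ksi.
Throat t_e = 0.707 × 0.3125 = 0.2209 in.
r_n/Ω = (0.6 × 60 × 0.2209) / 2.0 = 3.977 kip/in.
L_req = P / (r_n/Ω) = 143 / 3.977 = 35.96 in total.
Per side: 35.96 / 2 = 17.98 in.
Round up → use L = 18 in on each side.

L = 18 in on each side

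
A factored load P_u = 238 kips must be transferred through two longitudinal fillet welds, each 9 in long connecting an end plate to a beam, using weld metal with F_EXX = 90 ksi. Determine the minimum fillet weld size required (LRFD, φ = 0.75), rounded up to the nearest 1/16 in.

Total weld length L = 18 in.
Required throat t_e = P_u / (φ × 0.6 F_EXX × L) = 238 / (0.75 × 0.6 × 90 × 18) = 0.3265 in.
Required leg w = t_e / 0.707 = 0.4618 in → use 1/2 in.

w = 1/2 in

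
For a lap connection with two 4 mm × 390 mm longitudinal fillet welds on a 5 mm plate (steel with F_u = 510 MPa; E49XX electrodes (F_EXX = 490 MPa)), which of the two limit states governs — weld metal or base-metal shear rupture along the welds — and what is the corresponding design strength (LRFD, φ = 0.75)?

φR_n ≈ 486 kN (weld metal governs)

t_e = 0.707 × 4 = 2.828 mm; L = 780 mm.
Weld metal: φR_n = 0.75 × 0.6 × 490 × 2.828 × 780 × 10⁻³ = 486.4 kN.
Base metal (shear rupture): φR_n = 0.75 × 0.6 × 510 × 5 × 780 × 10⁻³ = 895.1 kN.
Governing: weld metal.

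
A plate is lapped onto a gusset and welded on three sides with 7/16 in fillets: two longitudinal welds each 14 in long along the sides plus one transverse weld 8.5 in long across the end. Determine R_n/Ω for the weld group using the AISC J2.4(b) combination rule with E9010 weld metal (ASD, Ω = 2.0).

R_n/Ω ≈ 305 kip

E90XX → F_EXX = 90 ksi.
t_e = 0.707 × 0.4375 = 0.3093 in.
R_nwl = 0.6 × 90 × 0.3093 × 28 = 467.7 kip (longitudinal, 2 welds).
R_nwt = 0.6 × 90 × 0.3093 × 8.5 = 142 kip (transverse, base value).
(i) R_nwl + R_nwt = 609.7 kip; (ii) 0.85 R_nwl + 1.5 R_nwt = 610.5 kip.
R_n = max = 610.5 kip [governs: (ii)]; R_n/Ω = 305.2 kip.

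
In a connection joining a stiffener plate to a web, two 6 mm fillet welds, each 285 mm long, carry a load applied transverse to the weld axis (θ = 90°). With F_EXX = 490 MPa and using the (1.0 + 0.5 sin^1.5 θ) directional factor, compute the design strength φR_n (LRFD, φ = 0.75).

φR_n ≈ 800 kN

t_e = 0.707 × 6 = 4.242 mm; A_we = 4.242 × 570 = 2418 mm².
Directional factor: 1.0 + 0.5 sin^1.5(90°) = 1.5.
F_nw = 0.6 × 490 × 1.5 = 441 MPa.
φR_n = 0.75 × 441 × 2418 × 10⁻³ = 799.7 kN.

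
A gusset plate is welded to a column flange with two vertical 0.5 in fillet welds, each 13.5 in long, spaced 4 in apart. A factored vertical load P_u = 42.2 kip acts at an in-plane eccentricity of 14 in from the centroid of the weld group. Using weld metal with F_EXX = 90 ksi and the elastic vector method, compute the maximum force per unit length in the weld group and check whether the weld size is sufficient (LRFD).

Total weld length L_w = 27 in. Treat welds as unit-width lines.
Polar moment about centroid: J = 2[d³/12 + d(b/2)²] = 2[13.5³/12 + 13.5×2²] = 518.1 in³.
Direct shear f_v = P/L_w = 42.2 / 27 = 1.563 kip/in (vertical).
Torsion M = P·e = 42.2 × 14 = 590.8 kip·in.
Critical point at (x, y) = (2, 6.75) from centroid. f_tx = M·y/J = 7.698 kip/in; f_ty = M·x/J = 2.281 kip/in.
Resultant f_max = √[f_tx² + (f_v + f_ty)²] = √[7.698² + (1.563 + 2.281)²] = 8.604 kip/in.
Capacity per unit length: φr_n = 0.75 × 0.6 × 90 × (0.707 × 0.5) = 14.32 kip/in.
8.604 ≤ 14.32 → adequate.

f_max ≈ 8.6 kip/in; adequate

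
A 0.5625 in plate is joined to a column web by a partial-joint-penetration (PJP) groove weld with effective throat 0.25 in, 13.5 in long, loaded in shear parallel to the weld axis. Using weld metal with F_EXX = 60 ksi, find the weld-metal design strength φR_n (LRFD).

φR_n ≈ 91.1 kip

Effective throat (given) t_e = 0.25 in.
A_we = 0.25 × 13.5 = 3.375 in².
F_nw = 0.6 F_EXX = 36 ksi.
φR_n = 0.75 × 36 × 3.375 = 91.12 kip.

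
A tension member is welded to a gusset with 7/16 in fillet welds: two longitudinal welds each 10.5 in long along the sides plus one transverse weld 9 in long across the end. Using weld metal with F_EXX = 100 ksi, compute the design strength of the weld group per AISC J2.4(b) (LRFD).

t_e = 0.707 × 0.4375 = 0.3093 in.
R_nwl = 0.6 × 100 × 0.3093 × 21 = 389.7 kips (longitudinal, 2 welds).
R_nwt = 0.6 × 100 × 0.3093 × 9 = 167 kips (transverse, base value).
(i) R_nwl + R_nwt = 556.8 kips; (ii) 0.85 R_nwl + 1.5 R_nwt = 581.8 kips.
R_n = max = 581.8 kips [governs: (ii)]; φR_n = 436.4 kips.

φR_n ≈ 436 kips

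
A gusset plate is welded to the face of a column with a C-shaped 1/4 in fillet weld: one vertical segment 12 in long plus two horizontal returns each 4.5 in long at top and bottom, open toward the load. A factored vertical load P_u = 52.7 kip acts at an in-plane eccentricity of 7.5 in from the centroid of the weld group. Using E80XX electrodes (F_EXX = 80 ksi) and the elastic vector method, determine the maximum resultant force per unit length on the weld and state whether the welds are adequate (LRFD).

f_max ≈ 7.02 kip/in; NOT adequate

Total weld length L_w = 21 in. Treat welds as unit-width lines.
Centroid: x̄ = 2×4.5×2.25 / 21 = 0.9643 in from the vertical weld.
Polar moment about centroid: J = I_x + I_y = [12³/12 + 2×4.5×6²] + [12×0.9643² + 2(4.5³/12 + 4.5×1.286²)] = 509.2 in³.
Direct shear f_v = P/L_w = 52.7 / 21 = 2.51 kip/in (vertical).
Torsion M = P·e = 52.7 × 7.5 = 395.25 kip·in.
Critical point at (x, y) = (3.536, 6) from centroid. f_tx = M·y/J = 4.657 kip/in; f_ty = M·x/J = 2.744 kip/in.
Resultant f_max = √[f_tx² + (f_v + f_ty)²] = √[4.657² + (2.51 + 2.744)²] = 7.021 kip/in.
Capacity per unit length: φr_n = 0.75 × 0.6 × 80 × (0.707 × 0.25) = 6.363 kip/in.
7.021 > 6.363 → NOT adequate.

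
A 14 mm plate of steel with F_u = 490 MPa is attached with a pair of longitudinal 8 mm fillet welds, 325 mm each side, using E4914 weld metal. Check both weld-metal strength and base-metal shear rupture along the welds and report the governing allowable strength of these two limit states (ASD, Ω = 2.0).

R_n/Ω ≈ 540 kN (weld metal governs)

E49XX → F_EXX = 490 MPa.
t_e = 0.707 × 8 = 5.656 mm; L = 650 mm.
Weld metal: R_n/Ω = (1/2.0) × 0.6 × 490 × 5.656 × 650 × 10⁻³ = 540.4 kN.
Base metal (shear rupture): R_n/Ω = (1/2.0) × 0.6 × 490 × 14 × 650 × 10⁻³ = 1338 kN.
Governing: weld metal.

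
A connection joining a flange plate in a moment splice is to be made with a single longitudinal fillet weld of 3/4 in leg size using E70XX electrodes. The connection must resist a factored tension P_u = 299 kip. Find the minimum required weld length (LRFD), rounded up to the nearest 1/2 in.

E70XX → F_EXX = 70 ksi.
Throat t_e = 0.707 × 0.75 = 0.5302 in.
φr_n = 0.75 × 0.6 × 70 × 0.5302 = 16.7 kip/in.
L_req = P_u / φr_n = 299 / 16.7 = 17.9 in total.
Round up → use L = 18 in.

L = 18 in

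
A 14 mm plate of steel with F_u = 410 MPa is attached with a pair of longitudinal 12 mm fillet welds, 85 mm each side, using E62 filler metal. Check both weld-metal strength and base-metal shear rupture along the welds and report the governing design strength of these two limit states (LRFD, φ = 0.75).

E62XX → F_EXX = 620 MPa.
t_e = 0.707 × 12 = 8.484 mm; L = 170 mm.
Weld metal: φR_n = 0.75 × 0.6 × 620 × 8.484 × 170 × 10⁻³ = 402.4 kN.
Base metal (shear rupture): φR_n = 0.75 × 0.6 × 410 × 14 × 170 × 10⁻³ = 439.1 kN.
Governing: weld metal.

φR_n ≈ 402 kN (weld metal governs)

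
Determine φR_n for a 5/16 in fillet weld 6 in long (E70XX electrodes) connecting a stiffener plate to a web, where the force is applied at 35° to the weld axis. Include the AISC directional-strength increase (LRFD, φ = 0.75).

φR_n ≈ 50.8 kip

E70XX → F_EXX = 70 ksi.
t_e = 0.707 × 0.3125 = 0.2209 in; A_we = 0.2209 × 6 = 1.326 in².
Directional factor: 1.0 + 0.5 sin^1.5(35°) = 1.217.
F_nw = 0.6 × 70 × 1.217 = 51.12 ksi.
φR_n = 0.75 × 51.12 × 1.326 = 50.83 kip.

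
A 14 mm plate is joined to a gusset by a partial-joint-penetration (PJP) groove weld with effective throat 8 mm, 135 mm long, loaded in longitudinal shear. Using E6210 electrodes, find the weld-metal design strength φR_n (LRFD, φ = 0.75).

E62XX → F_EXX = 620 MPa.
Effective throat (given) t_e = 8 mm.
A_we = 8 × 135 = 1080 mm².
F_nw = 0.6 F_EXX = 372 MPa.
φR_n = 0.75 × 372 × 1080 × 10⁻³ = 301.3 kN.

φR_n ≈ 301 kN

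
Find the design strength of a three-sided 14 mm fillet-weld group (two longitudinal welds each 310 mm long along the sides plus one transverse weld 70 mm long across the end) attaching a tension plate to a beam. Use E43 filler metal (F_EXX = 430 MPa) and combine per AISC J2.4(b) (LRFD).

φR_n ≈ 1320 kN

t_e = 0.707 × 14 = 9.898 mm.
R_nwl = 0.6 × 430 × 9.898 × 620 × 10⁻³ = 1583 kN (longitudinal, 2 welds).
R_nwt = 0.6 × 430 × 9.898 × 70 × 10⁻³ = 178.8 kN (transverse, base value).
(i) R_nwl + R_nwt = 1762 kN; (ii) 0.85 R_nwl + 1.5 R_nwt = 1614 kN.
R_n = max = 1762 kN [governs: (i)]; φR_n = 1322 kN.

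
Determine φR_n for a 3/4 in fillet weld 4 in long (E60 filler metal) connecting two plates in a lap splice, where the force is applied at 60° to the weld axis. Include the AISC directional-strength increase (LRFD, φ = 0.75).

φR_n ≈ 80.3 kip

E60XX → F_EXX = 60 ksi.
t_e = 0.707 × 0.75 = 0.5302 in; A_we = 0.5302 × 4 = 2.121 in².
Directional factor: 1.0 + 0.5 sin^1.5(60°) = 1.403.
F_nw = 0.6 × 60 × 1.403 = 50.51 ksi.
φR_n = 0.75 × 50.51 × 2.121 = 80.34 kip.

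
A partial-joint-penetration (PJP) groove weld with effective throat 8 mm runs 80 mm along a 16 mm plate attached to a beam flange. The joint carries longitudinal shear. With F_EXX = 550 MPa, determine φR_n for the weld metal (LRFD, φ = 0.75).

Effective throat (given) t_e = 8 mm.
A_we = 8 × 80 = 640 mm².
F_nw = 0.6 F_EXX = 330 MPa.
φR_n = 0.75 × 330 × 640 × 10⁻³ = 158.4 kN.

φR_n ≈ 158 kN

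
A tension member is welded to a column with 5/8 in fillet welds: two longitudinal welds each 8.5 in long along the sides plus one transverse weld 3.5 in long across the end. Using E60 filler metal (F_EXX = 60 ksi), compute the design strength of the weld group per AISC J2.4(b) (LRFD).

t_e = 0.707 × 0.625 = 0.4419 in.
R_nwl = 0.6 × 60 × 0.4419 × 17 = 270.4 kips (longitudinal, 2 welds).
R_nwt = 0.6 × 60 × 0.4419 × 3.5 = 55.68 kips (transverse, base value).
(i) R_nwl + R_nwt = 326.1 kips; (ii) 0.85 R_nwl + 1.5 R_nwt = 313.4 kips.
R_n = max = 326.1 kips [governs: (i)]; φR_n = 244.6 kips.

φR_n ≈ 245 kips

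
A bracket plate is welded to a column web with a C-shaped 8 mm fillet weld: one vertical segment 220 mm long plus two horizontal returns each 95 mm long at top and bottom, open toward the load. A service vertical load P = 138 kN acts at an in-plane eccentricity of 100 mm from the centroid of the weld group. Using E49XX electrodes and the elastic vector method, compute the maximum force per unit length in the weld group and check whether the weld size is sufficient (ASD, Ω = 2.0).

E49XX → F_EXX = 490 MPa.
Total weld length L_w = 410 mm. Treat welds as unit-width lines.
Centroid: x̄ = 2×95×47.5 / 410 = 22.01 mm from the vertical weld.
Polar moment about centroid: J = I_x + I_y = [220³/12 + 2×95×110²] + [220×22.01² + 2(95³/12 + 95×25.49²)] = 3559000 mm³.
Direct shear f_v = P/L_w = 138×10³ / 410 = 336.6 N/mm (vertical).
Torsion M = P·e = 138×10³ × 100 = 13800000 N·mm.
Critical point at (x, y) = (72.99, 110) from centroid. f_tx = M·y/J = 426.5 N/mm; f_ty = M·x/J = 283 N/mm.
Resultant f_max = √[f_tx² + (f_v + f_ty)²] = √[426.5² + (336.6 + 283)²] = 752.2 N/mm.
Capacity per unit length: r_n/Ω = (1/2.0) × 0.6 × 490 × (0.707 × 8) = 831.4 N/mm.
752.2 ≤ 831.4 → adequate.

f_max ≈ 752 N/mm; adequate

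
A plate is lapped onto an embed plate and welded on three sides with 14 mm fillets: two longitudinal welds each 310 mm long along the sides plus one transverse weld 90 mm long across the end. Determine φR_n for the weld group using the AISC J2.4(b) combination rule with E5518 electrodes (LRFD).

E55XX → F_EXX = 550 MPa.
t_e = 0.707 × 14 = 9.898 mm.
R_nwl = 0.6 × 550 × 9.898 × 620 × 10⁻³ = 2025 kN (longitudinal, 2 welds).
R_nwt = 0.6 × 550 × 9.898 × 90 × 10⁻³ = 294 kN (transverse, base value).
(i) R_nwl + R_nwt = 2319 kN; (ii) 0.85 R_nwl + 1.5 R_nwt = 2162 kN.
R_n = max = 2319 kN [governs: (i)]; φR_n = 1739 kN.

φR_n ≈ 1740 kN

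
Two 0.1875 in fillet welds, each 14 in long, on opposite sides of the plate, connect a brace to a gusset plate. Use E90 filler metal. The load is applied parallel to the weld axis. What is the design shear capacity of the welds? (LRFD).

E90XX → F_EXX = 90 ksi.
Effective throat t_e = 0.707 × 0.1875 = 0.1326 in.
Total length L = 28 in; A_we = 0.1326 × 28 = 3.712 in².
F_nw = 0.6 F_EXX = 0.6 × 90 = 54 ksi.
φR_n = 0.75 × 54 × 3.712 = 150.3 kips.

φR_n ≈ 150 kips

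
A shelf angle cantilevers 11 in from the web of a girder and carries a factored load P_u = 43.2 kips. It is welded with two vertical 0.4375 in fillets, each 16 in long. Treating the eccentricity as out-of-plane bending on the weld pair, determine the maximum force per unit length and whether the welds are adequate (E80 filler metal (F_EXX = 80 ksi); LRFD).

f_max ≈ 5.73 kip/in; adequate

L_w = 2 × 16 = 32 in; section modulus (unit throat) S = 2 × L²/6 = 85.33 in².
Direct shear f_v = P/L_w = 43.2/32 = 1.35 kip/in.
Moment M = P × e = 43.2 × 11 = 475.2 kip·in; bending f_b = M/S = 5.569 kip/in.
f_max = √(f_v² + f_b²) = √(1.35² + 5.569²) = 5.73 kip/in.
φr_n = 0.75 × 0.6 × 80 × (0.707 × 0.4375) = 11.14 kip/in → adequate.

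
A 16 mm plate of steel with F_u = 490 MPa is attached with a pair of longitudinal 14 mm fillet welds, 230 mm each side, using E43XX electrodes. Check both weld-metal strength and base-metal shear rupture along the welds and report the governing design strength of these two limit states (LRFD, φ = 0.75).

E43XX → F_EXX = 430 MPa.
t_e = 0.707 × 14 = 9.898 mm; L = 460 mm.
Weld metal: φR_n = 0.75 × 0.6 × 430 × 9.898 × 460 × 10⁻³ = 881 kN.
Base metal (shear rupture): φR_n = 0.75 × 0.6 × 490 × 16 × 460 × 10⁻³ = 1623 kN.
Governing: weld metal.

φR_n ≈ 881 kN (weld metal governs)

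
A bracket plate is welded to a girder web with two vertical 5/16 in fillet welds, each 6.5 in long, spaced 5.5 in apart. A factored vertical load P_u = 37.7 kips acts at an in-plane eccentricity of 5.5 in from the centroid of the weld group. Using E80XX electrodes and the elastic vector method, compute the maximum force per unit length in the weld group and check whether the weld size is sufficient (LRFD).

f_max ≈ 8.3 kip/in; NOT adequate

E80XX → F_EXX = 80 ksi.
Total weld length L_w = 13 in. Treat welds as unit-width lines.
Polar moment about centroid: J = 2[d³/12 + d(b/2)²] = 2[6.5³/12 + 6.5×2.75²] = 144.1 in³.
Direct shear f_v = P/L_w = 37.7 / 13 = 2.9 kip/in (vertical).
Torsion M = P·e = 37.7 × 5.5 = 207.35 kip·in.
Critical point at (x, y) = (2.75, 3.25) from centroid. f_tx = M·y/J = 4.677 kip/in; f_ty = M·x/J = 3.958 kip/in.
Resultant f_max = √[f_tx² + (f_v + f_ty)²] = √[4.677² + (2.9 + 3.958)²] = 8.301 kip/in.
Capacity per unit length: φr_n = 0.75 × 0.6 × 80 × (0.707 × 0.3125) = 7.954 kip/in.
8.301 > 7.954 → NOT adequate.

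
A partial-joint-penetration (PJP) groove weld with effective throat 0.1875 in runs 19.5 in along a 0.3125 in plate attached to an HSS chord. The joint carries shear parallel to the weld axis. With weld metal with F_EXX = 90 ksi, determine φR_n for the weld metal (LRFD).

φR_n ≈ 148 kip

Effective throat (given) t_e = 0.1875 in.
A_we = 0.1875 × 19.5 = 3.656 in².
F_nw = 0.6 F_EXX = 54 ksi.
φR_n = 0.75 × 54 × 3.656 = 148.1 kip.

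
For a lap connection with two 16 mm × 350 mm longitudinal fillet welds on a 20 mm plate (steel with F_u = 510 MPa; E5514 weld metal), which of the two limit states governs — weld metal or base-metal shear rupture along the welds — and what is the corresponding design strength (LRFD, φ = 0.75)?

φR_n ≈ 1960 kN (weld metal governs)

E55XX → F_EXX = 550 MPa.
t_e = 0.707 × 16 = 11.31 mm; L = 700 mm.
Weld metal: φR_n = 0.75 × 0.6 × 550 × 11.31 × 700 × 10⁻³ = 1960 kN.
Base metal (shear rupture): φR_n = 0.75 × 0.6 × 510 × 20 × 700 × 10⁻³ = 3213 kN.
Governing: weld metal.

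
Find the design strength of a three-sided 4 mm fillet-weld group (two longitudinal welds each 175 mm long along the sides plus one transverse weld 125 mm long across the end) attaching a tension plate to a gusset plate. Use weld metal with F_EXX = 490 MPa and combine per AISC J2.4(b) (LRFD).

φR_n ≈ 302 kN

t_e = 0.707 × 4 = 2.828 mm.
R_nwl = 0.6 × 490 × 2.828 × 350 × 10⁻³ = 291 kN (longitudinal, 2 welds).
R_nwt = 0.6 × 490 × 2.828 × 125 × 10⁻³ = 103.9 kN (transverse, base value).
(i) R_nwl + R_nwt = 394.9 kN; (ii) 0.85 R_nwl + 1.5 R_nwt = 403.2 kN.
R_n = max = 403.2 kN [governs: (ii)]; φR_n = 302.4 kN.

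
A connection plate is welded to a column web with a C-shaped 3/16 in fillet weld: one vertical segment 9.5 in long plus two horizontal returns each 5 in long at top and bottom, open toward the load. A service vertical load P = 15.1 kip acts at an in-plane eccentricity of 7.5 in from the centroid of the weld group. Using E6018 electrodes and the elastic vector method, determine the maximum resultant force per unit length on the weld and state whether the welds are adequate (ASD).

E60XX → F_EXX = 60 ksi.
Total weld length L_w = 19.5 in. Treat welds as unit-width lines.
Centroid: x̄ = 2×5×2.5 / 19.5 = 1.282 in from the vertical weld.
Polar moment about centroid: J = I_x + I_y = [9.5³/12 + 2×5×4.75²] + [9.5×1.282² + 2(5³/12 + 5×1.218²)] = 348.4 in³.
Direct shear f_v = P/L_w = 15.1 / 19.5 = 0.7744 kip/in (vertical).
Torsion M = P·e = 15.1 × 7.5 = 113.25 kip·in.
Critical point at (x, y) = (3.718, 4.75) from centroid. f_tx = M·y/J = 1.544 kip/in; f_ty = M·x/J = 1.209 kip/in.
Resultant f_max = √[f_tx² + (f_v + f_ty)²] = √[1.544² + (0.7744 + 1.209)²] = 2.513 kip/in.
Capacity per unit length: r_n/Ω = (1/2.0) × 0.6 × 60 × (0.707 × 0.1875) = 2.386 kip/in.
2.513 > 2.386 → NOT adequate.

f_max ≈ 2.51 kip/in; NOT adequate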